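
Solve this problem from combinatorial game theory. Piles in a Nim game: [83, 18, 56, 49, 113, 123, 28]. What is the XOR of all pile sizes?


We need the XOR (exclusive or) of all pile sizes.
After XOR-ing pile 1 (size 83): 0 XOR 83 = 83
After XOR-ing pile 2 (size 18): 83 XOR 18 = 65
After XOR-ing pile 3 (size 56): 65 XOR 56 = 121
After XOR-ing pile 4 (size 49): 121 XOR 49 = 72
After XOR-ing pile 5 (size 113): 72 XOR 113 = 57
After XOR-ing pile 6 (size 123): 57 XOR 123 = 66
After XOR-ing pile 7 (size 28): 66 XOR 28 = 94
The Nim-value of this position is 94.

94


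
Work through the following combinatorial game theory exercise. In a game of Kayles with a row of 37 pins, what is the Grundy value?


Kayles: a move removes 1 or 2 adjacent pins from a contiguous row.
Removing pins from a row of k leaves two independent rows (a, b) with a + b = k - 1 (one pin) or a + b = k - 2 (two pins); an end removal gives a = 0.
By Sprague-Grundy, G(k) = mex{ G(a) XOR G(b) } over all these splits. G(0) = 0.
G(1): splits (0,0):0^0=0 -> mex({0}) = 1
G(2): splits (0,1):0^1=1 (0,0):0^0=0 -> mex({0, 1}) = 2
G(3): splits (0,2):0^2=2 (1,1):1^1=0 (0,1):0^1=1 -> mex({0, 1, 2}) = 3
G(4): splits (0,3):0^3=3 (1,2):1^2=3 (0,2):0^2=2 (1,1):1^1=0 -> mex({0, 2, 3}) = 1
G(5): splits (0,4):0^1=1 (1,3):1^3=2 (2,2):2^2=0 (0,3):0^3=3 (1,2):1^2=3 -> mex({0, 1, 2, 3}) = 4
G(6) = mex({0, 1, 2, 4}) = 3
G(7) = mex({0, 1, 3, 4, 5}) = 2
G(8) = mex({0, 2, 3, 5, 6}) = 1
G(9) = mex({0, 1, 2, 3, 6, 7}) = 4
G(10) = mex({0, 1, 3, 4, 5, 7}) = 2
G(11) = mex({0, 1, 2, 3, 4, 5}) = 6
G(12) = mex({0, 1, 2, 3, 5, 6, 7}) = 4
G(13) = mex({0, 2, 3, 4, 6, 7}) = 1
G(14) = mex({0, 1, 4, 5, 6, 7}) = 2
G(15) = mex({0, 1, 2, 3, 4, 5, 6}) = 7
G(16) = mex({0, 2, 3, 5, 6, 7}) = 1
G(17) = mex({0, 1, 2, 3, 5, 6, 7}) = 4
G(18) = mex({0, 1, 2, 4, 5, 6}) = 3
G(19) = mex({0, 1, 3, 4, 5, 7}) = 2
G(20) = mex({0, 2, 3, 4, 5, 6, 7}) = 1
G(21) = mex({0, 1, 2, 3, 5, 6, 7}) = 4
G(22) = mex({0, 1, 2, 3, 4, 5, 7}) = 6
G(23) = mex({0, 1, 2, 3, 4, 5, 6}) = 7
G(24) = mex({0, 1, 2, 3, 5, 6, 7}) = 4
G(25) = mex({0, 2, 3, 4, 6, 7}) = 1
G(26) = mex({0, 1, 3, 4, 5, 6, 7}) = 2
G(27) = mex({0, 1, 2, 3, 4, 5, 6, 7}) = 8
G(28) = mex({0, 1, 2, 3, 4, 6, 7, 8}) = 5
G(29) = mex({0, 1, 2, 3, 5, 6, 7, 8, 9}) = 4
G(30) = mex({0, 1, 2, 3, 4, 5, 6, 9, 10}) = 7
G(31) = mex({0, 1, 3, 4, 5, 7, 10, 11}) = 2
G(32) = mex({0, 2, 3, 4, 5, 6, 7, 9, 11}) = 1
G(33) = mex({0, 1, 2, 3, 4, 5, 6, 7, 9, 12}) = 8
G(34) = mex({0, 1, 2, 3, 4, 5, 7, 8, 11, 12}) = 6
G(35) = mex({0, 1, 2, 3, 4, 5, 6, 8, 9, 10, 11}) = 7
G(36) = mex({0, 1, 2, 3, 5, 6, 7, 9, 10}) = 4
G(37) = mex({0, 2, 3, 4, 6, 7, 9, 10, 11, 12}) = 1
Therefore G(37) = 1.

1


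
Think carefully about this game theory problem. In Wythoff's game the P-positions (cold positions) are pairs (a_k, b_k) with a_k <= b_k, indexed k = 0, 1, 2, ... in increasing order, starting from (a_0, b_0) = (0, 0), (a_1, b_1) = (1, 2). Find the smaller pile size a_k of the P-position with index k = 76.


By Wythoff's theorem, a_k = floor(k * phi) and b_k = floor(k * phi^2) = a_k + k, where phi = (1 + sqrt(5))/2 is the golden ratio.
phi = (1 + sqrt(5))/2 = 1.618034
k = 76
k * phi = 76 * 1.618034 = 122.970583
a_76 = floor(k * phi) = 122

122


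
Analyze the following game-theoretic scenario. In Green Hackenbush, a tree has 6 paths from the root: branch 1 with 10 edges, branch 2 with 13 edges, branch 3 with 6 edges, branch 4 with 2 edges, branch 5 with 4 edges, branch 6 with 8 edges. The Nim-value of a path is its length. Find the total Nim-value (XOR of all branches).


The tree has 6 branches from the ground vertex.
In Green Hackenbush, the Nim-value of a simple path of length k is k.
Branch 1: length 10, Nim-value = 10
Branch 2: length 13, Nim-value = 13
Branch 3: length 6, Nim-value = 6
Branch 4: length 2, Nim-value = 2
Branch 5: length 4, Nim-value = 4
Branch 6: length 8, Nim-value = 8
Total Nim-value = XOR of all branch values:
0 XOR 10 = 10
10 XOR 13 = 7
7 XOR 6 = 1
1 XOR 2 = 3
3 XOR 4 = 7
7 XOR 8 = 15
Nim-value of the tree = 15

15


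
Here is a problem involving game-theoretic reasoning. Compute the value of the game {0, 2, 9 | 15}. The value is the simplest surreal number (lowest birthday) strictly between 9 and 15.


Left options: {0, 2, 9}, max = 9
Right options: {15}, min = 15
All options are numbers and max(Left) < min(Right), so by the simplicity theorem the value is the simplest (earliest-born) number strictly between 9 and 15.
Integers 10 through 14 all lie strictly between 9 and 15.
Among integers, the simplest (lowest birthday = smallest |n|; 0 is born on day 0, +-n on day n) is 10.
No non-integer in the interval can be simpler: if x is a non-integer in the interval, then floor(x) or ceil(x) also lies in the interval (the interval contains an integer), and both are proper prefixes of x's sign expansion, i.e. born earlier. So the game value is 10.
Game value = 10

10


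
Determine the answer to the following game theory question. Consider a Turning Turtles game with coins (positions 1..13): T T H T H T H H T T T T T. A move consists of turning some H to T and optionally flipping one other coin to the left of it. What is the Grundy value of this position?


Coins: T T H T H T H H T T T T T
Key fact: a single head at position k behaves exactly like a Nim heap of size k (turning it to T and optionally flipping a coin at j < k corresponds to moving the heap from k to j, or to 0), and heads combine as a disjunctive sum (two heads at the same place would cancel, matching j XOR j = 0). So the Nim-value is the XOR of the 1-indexed positions of the heads.
Face-up positions (1-indexed): [3, 5, 7, 8]
XOR 0 with 3: 0 XOR 3 = 3
XOR 3 with 5: 3 XOR 5 = 6
XOR 6 with 7: 6 XOR 7 = 1
XOR 1 with 8: 1 XOR 8 = 9
Nim-value = 9

9


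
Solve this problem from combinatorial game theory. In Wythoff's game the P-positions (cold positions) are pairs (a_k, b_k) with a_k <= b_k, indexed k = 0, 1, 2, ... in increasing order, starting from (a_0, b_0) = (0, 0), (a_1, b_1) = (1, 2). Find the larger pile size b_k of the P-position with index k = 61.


By Wythoff's theorem, a_k = floor(k * phi) and b_k = floor(k * phi^2) = a_k + k, where phi = (1 + sqrt(5))/2 is the golden ratio.
phi = (1 + sqrt(5))/2 = 1.618034
phi^2 = phi + 1 = 2.618034
k = 61
k * phi^2 = 61 * 2.618034 = 159.700073
b_61 = floor(k * phi^2) = 159 (check: a_61 + k = 98 + 61 = 159)

159


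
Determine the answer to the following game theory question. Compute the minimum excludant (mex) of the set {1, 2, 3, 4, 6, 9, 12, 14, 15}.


Set = {1, 2, 3, 4, 6, 9, 12, 14, 15}
0 is NOT in the set. This is the mex.
mex = 0

0


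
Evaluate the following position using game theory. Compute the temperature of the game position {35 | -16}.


The game is {35 | -16}, a switch {a | b} with numbers a > b.
Cooling {a | b} by t gives {a - t | b + t}, which stops being hot when a - t = b + t, i.e. at t = (a - b)/2. So the temperature of a switch is (a - b)/2.
Temperature = (Left option - Right option) / 2
= (35 - (-16)) / 2
= 51 / 2
= 51/2

51/2


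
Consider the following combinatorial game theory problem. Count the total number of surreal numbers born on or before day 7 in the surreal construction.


Day 0: {|} = 0 is born. Count = 1.
Day n: the number of surreal numbers born by day n is 2^(n+1) - 1.
By day 0: 2^1 - 1 = 1
By day 1: 2^2 - 1 = 3
By day 2: 2^3 - 1 = 7
By day 3: 2^4 - 1 = 15
By day 4: 2^5 - 1 = 31
By day 5: 2^6 - 1 = 63
By day 6: 2^7 - 1 = 127
By day 7: 2^8 - 1 = 255
By day 7: 255 surreal numbers.

255


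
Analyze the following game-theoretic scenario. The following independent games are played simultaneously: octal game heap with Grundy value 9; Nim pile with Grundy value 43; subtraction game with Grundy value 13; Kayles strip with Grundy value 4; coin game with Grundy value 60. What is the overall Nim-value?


By the Sprague-Grundy theorem, the Grundy value of a sum of games is the XOR of individual Grundy values.
octal game heap: Grundy value = 9. Running XOR: 0 XOR 9 = 9
Nim pile: Grundy value = 43. Running XOR: 9 XOR 43 = 34
subtraction game: Grundy value = 13. Running XOR: 34 XOR 13 = 47
Kayles strip: Grundy value = 4. Running XOR: 47 XOR 4 = 43
coin game: Grundy value = 60. Running XOR: 43 XOR 60 = 23
The combined Grundy value is 23.

23


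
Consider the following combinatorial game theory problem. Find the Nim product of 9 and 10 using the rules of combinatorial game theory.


Nim multiplication is bilinear over XOR: (u XOR v) * w = (u*w) XOR (v*w).
So we split each operand into its bit components and XOR the pairwise Nim products.
9 = 1 + 8 (as XOR of powers of 2).
10 = 2 + 8 (as XOR of powers of 2).
Using the standard Nim-product table on single bits:
  2*2 = 3,   2*4 = 8,   2*8 = 12,
  4*4 = 6,   4*8 = 11,  8*8 = 13,
and  1*x = x (identity), k*l = l*k (commutative).
Pairwise Nim products:
  1 * 2 = 2
  1 * 8 = 8
  8 * 2 = 12
  8 * 8 = 13
XOR them: 2 XOR 8 XOR 12 XOR 13 = 11.
Result: 9 * 10 = 11 (in Nim).

11


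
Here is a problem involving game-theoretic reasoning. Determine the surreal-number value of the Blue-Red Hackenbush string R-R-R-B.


Edges (from ground): R-R-R-B
By Berlekamp's sign-expansion rule, a Blue-Red Hackenbush stalk has the value of the surreal number whose sign sequence is the edge sequence with B -> + and R -> -.
Sign sequence: ---+
Trace the sign expansion in the surreal number tree, starting from 0:
Edge 1: R (sign -) -> bounds (-inf, 0), value = -1
Edge 2: R (sign -) -> bounds (-inf, -1), value = -2
Edge 3: R (sign -) -> bounds (-inf, -2), value = -3
Edge 4: B (sign +) -> bounds (-3, -2), value = -5/2
Game value = -5/2

-5/2


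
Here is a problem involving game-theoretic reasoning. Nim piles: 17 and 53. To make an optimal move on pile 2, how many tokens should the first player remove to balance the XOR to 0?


Piles: 17 and 53
Current XOR: 17 XOR 53 = 36 (non-zero, so this is an N-position).
To make the XOR zero, we need to find a move that balances the piles.
For pile 2 (size 53): target = 53 XOR 36 = 17
We reduce pile 2 from 53 to 17.
Tokens removed: 53 - 17 = 36
Verification: 17 XOR 17 = 0

36


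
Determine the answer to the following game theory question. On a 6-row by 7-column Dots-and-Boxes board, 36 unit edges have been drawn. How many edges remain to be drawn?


Grid: 6 x 7 boxes, i.e. 7 rows and 8 columns of dots.
Horizontal edges: (rows + 1) * cols = 7 * 7 = 49
Vertical edges: rows * (cols + 1) = 6 * 8 = 48
Total edges: 49 + 48 = 97
Edges drawn: 36
Remaining: 97 - 36 = 61

61


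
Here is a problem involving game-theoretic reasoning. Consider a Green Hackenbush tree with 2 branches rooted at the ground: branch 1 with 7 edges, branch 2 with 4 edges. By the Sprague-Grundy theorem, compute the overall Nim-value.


The tree has 2 branches from the ground vertex.
In Green Hackenbush, the Nim-value of a simple path of length k is k.
Branch 1: length 7, Nim-value = 7
Branch 2: length 4, Nim-value = 4
Total Nim-value = XOR of all branch values:
0 XOR 7 = 7
7 XOR 4 = 3
Nim-value of the tree = 3

3


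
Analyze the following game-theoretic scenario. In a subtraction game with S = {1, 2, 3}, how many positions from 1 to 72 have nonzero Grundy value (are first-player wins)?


Subtraction set S = {1, 2, 3}, so G(n) = n mod 4.
G(n) = 0 when n is a multiple of 4.
Multiples of 4 in [1, 72]: 18
N-positions (nonzero Grundy) = 72 - 18 = 54

54


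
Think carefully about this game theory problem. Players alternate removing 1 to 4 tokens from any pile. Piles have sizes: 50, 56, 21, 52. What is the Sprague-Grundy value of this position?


Subtraction set: {1, 2, 3, 4}
For this subtraction set, G(n) = n mod 5 (period = max + 1 = 5).
Pile 1 (size 50): G(50) = 50 mod 5 = 0
Pile 2 (size 56): G(56) = 56 mod 5 = 1
Pile 3 (size 21): G(21) = 21 mod 5 = 1
Pile 4 (size 52): G(52) = 52 mod 5 = 2
Total Grundy value = XOR of all: 0 XOR 1 XOR 1 XOR 2 = 2

2


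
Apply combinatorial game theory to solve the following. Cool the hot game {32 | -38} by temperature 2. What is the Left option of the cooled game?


Original game: {32 | -38} (a switch {a | b} with a > b).
Cooling by t (for t below the temperature (a - b)/2 = 35) taxes each move by t: {a | b} cooled by t is {a - t | b + t}.
Cooling amount: t = 2
Cooled Left option: 32 - 2 = 30
Cooled Right option: -38 + 2 = -36
Cooled game: {30 | -36}
Left option = 30

30


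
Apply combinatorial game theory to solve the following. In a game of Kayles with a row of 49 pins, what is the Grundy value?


Kayles: a move removes 1 or 2 adjacent pins from a contiguous row.
Removing pins from a row of k leaves two independent rows (a, b) with a + b = k - 1 (one pin) or a + b = k - 2 (two pins); an end removal gives a = 0.
By Sprague-Grundy, G(k) = mex{ G(a) XOR G(b) } over all these splits. G(0) = 0.
G(1): splits (0,0):0^0=0 -> mex({0}) = 1
G(2): splits (0,1):0^1=1 (0,0):0^0=0 -> mex({0, 1}) = 2
G(3): splits (0,2):0^2=2 (1,1):1^1=0 (0,1):0^1=1 -> mex({0, 1, 2}) = 3
G(4): splits (0,3):0^3=3 (1,2):1^2=3 (0,2):0^2=2 (1,1):1^1=0 -> mex({0, 2, 3}) = 1
G(5): splits (0,4):0^1=1 (1,3):1^3=2 (2,2):2^2=0 (0,3):0^3=3 (1,2):1^2=3 -> mex({0, 1, 2, 3}) = 4
G(6) = mex({0, 1, 2, 4}) = 3
G(7) = mex({0, 1, 3, 4, 5}) = 2
G(8) = mex({0, 2, 3, 5, 6}) = 1
G(9) = mex({0, 1, 2, 3, 6, 7}) = 4
G(10) = mex({0, 1, 3, 4, 5, 7}) = 2
G(11) = mex({0, 1, 2, 3, 4, 5}) = 6
G(12) = mex({0, 1, 2, 3, 5, 6, 7}) = 4
G(13) = mex({0, 2, 3, 4, 6, 7}) = 1
G(14) = mex({0, 1, 4, 5, 6, 7}) = 2
G(15) = mex({0, 1, 2, 3, 4, 5, 6}) = 7
G(16) = mex({0, 2, 3, 5, 6, 7}) = 1
G(17) = mex({0, 1, 2, 3, 5, 6, 7}) = 4
G(18) = mex({0, 1, 2, 4, 5, 6}) = 3
G(19) = mex({0, 1, 3, 4, 5, 7}) = 2
G(20) = mex({0, 2, 3, 4, 5, 6, 7}) = 1
G(21) = mex({0, 1, 2, 3, 5, 6, 7}) = 4
G(22) = mex({0, 1, 2, 3, 4, 5, 7}) = 6
G(23) = mex({0, 1, 2, 3, 4, 5, 6}) = 7
G(24) = mex({0, 1, 2, 3, 5, 6, 7}) = 4
G(25) = mex({0, 2, 3, 4, 6, 7}) = 1
G(26) = mex({0, 1, 3, 4, 5, 6, 7}) = 2
G(27) = mex({0, 1, 2, 3, 4, 5, 6, 7}) = 8
G(28) = mex({0, 1, 2, 3, 4, 6, 7, 8}) = 5
G(29) = mex({0, 1, 2, 3, 5, 6, 7, 8, 9}) = 4
G(30) = mex({0, 1, 2, 3, 4, 5, 6, 9, 10}) = 7
G(31) = mex({0, 1, 3, 4, 5, 7, 10, 11}) = 2
G(32) = mex({0, 2, 3, 4, 5, 6, 7, 9, 11}) = 1
G(33) = mex({0, 1, 2, 3, 4, 5, 6, 7, 9, 12}) = 8
G(34) = mex({0, 1, 2, 3, 4, 5, 7, 8, 11, 12}) = 6
G(35) = mex({0, 1, 2, 3, 4, 5, 6, 8, 9, 10, 11}) = 7
G(36) = mex({0, 1, 2, 3, 5, 6, 7, 9, 10}) = 4
G(37) = mex({0, 2, 3, 4, 6, 7, 9, 10, 11, 12}) = 1
G(38) = mex({0, 1, 3, 4, 5, 6, 7, 9, 10, 11, 12}) = 2
G(39) = mex({0, 1, 2, 4, 5, 6, 7, 9, 10, 12, 14}) = 3
G(40) = mex({0, 2, 3, 4, 6, 7, 11, 12, 14}) = 1
G(41) = mex({0, 1, 2, 3, 5, 6, 7, 9, 10, 11, 12}) = 4
G(42) = mex({0, 1, 2, 3, 4, 5, 6, 9, 10}) = 7
G(43) = mex({0, 1, 3, 4, 5, 7, 9, 10, 12, 15}) = 2
G(44) = mex({0, 2, 3, 4, 5, 6, 7, 9, 10, 12, 15}) = 1
G(45) = mex({0, 1, 2, 3, 4, 5, 6, 7, 9, 10, 12, 14}) = 8
G(46) = mex({0, 1, 3, 4, 5, 7, 8, 11, 12, 14}) = 2
G(47) = mex({0, 1, 2, 3, 4, 5, 6, 8, 9, 10, 11, 12}) = 7
G(48) = mex({0, 1, 2, 3, 5, 6, 7, 9, 10}) = 4
G(49) = mex({0, 2, 3, 4, 6, 7, 9, 10, 11, 12, 15}) = 1
Therefore G(49) = 1.

1


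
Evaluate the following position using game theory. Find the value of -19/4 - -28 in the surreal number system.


x = -19/4, y = -28
Converting to common denominator: 4
x = -19/4, y = -112/4
x - y = -19/4 - -28 = 93/4

93/4


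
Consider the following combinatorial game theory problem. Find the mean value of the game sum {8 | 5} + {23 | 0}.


G1 = {8 | 5}, G2 = {23 | 0}
Each is a switch {a | b} with numbers a > b; its mean value is (a + b)/2, and mean value is additive over game sums: m(G1 + G2) = m(G1) + m(G2).
Mean of G1 = (8 + (5))/2 = 13/2 = 13/2
Mean of G2 = (23 + (0))/2 = 23/2 = 23/2
Mean of G1 + G2 = 13/2 + 23/2 = 18

18


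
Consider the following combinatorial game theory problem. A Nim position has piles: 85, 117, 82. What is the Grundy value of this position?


We need the XOR (exclusive or) of all pile sizes.
After XOR-ing pile 1 (size 85): 0 XOR 85 = 85
After XOR-ing pile 2 (size 117): 85 XOR 117 = 32
After XOR-ing pile 3 (size 82): 32 XOR 82 = 114
The Nim-value of this position is 114.

114


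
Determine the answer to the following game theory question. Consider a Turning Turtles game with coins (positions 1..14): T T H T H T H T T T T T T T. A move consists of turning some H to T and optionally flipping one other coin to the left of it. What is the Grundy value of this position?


Coins: T T H T H T H T T T T T T T
Key fact: a single head at position k behaves exactly like a Nim heap of size k (turning it to T and optionally flipping a coin at j < k corresponds to moving the heap from k to j, or to 0), and heads combine as a disjunctive sum (two heads at the same place would cancel, matching j XOR j = 0). So the Nim-value is the XOR of the 1-indexed positions of the heads.
Face-up positions (1-indexed): [3, 5, 7]
XOR 0 with 3: 0 XOR 3 = 3
XOR 3 with 5: 3 XOR 5 = 6
XOR 6 with 7: 6 XOR 7 = 1
Nim-value = 1

1


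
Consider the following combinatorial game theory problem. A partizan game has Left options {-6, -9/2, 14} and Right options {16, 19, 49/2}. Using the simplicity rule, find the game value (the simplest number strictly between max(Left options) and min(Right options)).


Left options: {-6, -9/2, 14}, max = 14
Right options: {16, 19, 49/2}, min = 16
All options are numbers and max(Left) < min(Right), so by the simplicity theorem the value is the simplest (earliest-born) number strictly between 14 and 16.
The only integer strictly between 14 and 16 is 15.
No non-integer in the interval can be simpler: if x is a non-integer in the interval, then floor(x) or ceil(x) also lies in the interval (the interval contains an integer), and both are proper prefixes of x's sign expansion, i.e. born earlier. So the game value is 15.
Game value = 15

15


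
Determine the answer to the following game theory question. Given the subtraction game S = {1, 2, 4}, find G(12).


The subtraction set is S = {1, 2, 4}.
G(k) = mex{ G(k - s) : s in S, s <= k }. We compute iteratively: G(0) = 0.
G(1) = mex({0}) = 1
G(2) = mex({0, 1}) = 2
G(3) = mex({1, 2}) = 0
G(4) = mex({0, 2}) = 1
G(5) = mex({0, 1}) = 2
G(6) = mex({1, 2}) = 0
Observe that G(3)..G(6) = 0, 1, 2, 0 repeats G(0)..G(3) = 0, 1, 2, 0.
For k >= max(S) = 4, G(k) is determined by the previous 4 values G(k-4)..G(k-1); a window of 4 consecutive values has recurred shifted by 3, so by induction G(k + 3) = G(k) for all k >= 0: the sequence is periodic from the start with period 3.
One period: G(0..2) = 0, 1, 2.
12 mod 3 = 0, so G(12) = G(0) = 0.

0


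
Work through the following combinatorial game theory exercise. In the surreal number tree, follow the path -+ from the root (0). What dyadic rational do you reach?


Sign expansion: -+
Rule: track bounds (lo, hi), initially (-inf, +inf). On '+', the current value becomes lo and we move to the simplest number in (value, hi): value + 1 if hi = +inf, otherwise the midpoint (value + hi)/2. On '-', the current value becomes hi and we move to value - 1 if lo = -inf, otherwise the midpoint (lo + value)/2.
Start at 0.
Step 1: sign = -, move left. Bounds: (-inf, 0). Value = -1
Step 2: sign = +, move right. Bounds: (-1, 0). Value = -1/2
The surreal number with sign expansion -+ is -1/2.

-1/2


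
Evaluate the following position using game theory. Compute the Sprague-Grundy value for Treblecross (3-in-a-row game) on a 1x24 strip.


Treblecross: place X on empty cells; 3-in-a-row wins.
Playing within two cells of an existing X lets the opponent win at once, so sensible play treats the cells i-2..i+2 around each X as dead. The player left with no safe cell loses, so this is a normal-play take-away game on strips of safe cells.
Placing X at cell i (0-indexed) of a strip of k safe cells leaves independent strips of sizes max(0, i-2) and max(0, k-i-3). Hence G(k) = mex{ G(max(0,i-2)) XOR G(max(0,k-i-3)) : 0 <= i < k }, with G(0) = 0.
G(1): splits (0,0):0^0=0 -> mex({0}) = 1
G(2): splits (0,0):0^0=0 -> mex({0}) = 1
G(3): splits (0,0):0^0=0 -> mex({0}) = 1
G(4): splits (0,1):0^1=1 (0,0):0^0=0 -> mex({0, 1}) = 2
G(5): splits (0,2):0^1=1 (0,1):0^1=1 (0,0):0^0=0 -> mex({0, 1}) = 2
G(6) = mex({1}) = 0
G(7) = mex({0, 1, 2}) = 3
G(8) = mex({0, 1, 2}) = 3
G(9) = mex({0, 2}) = 1
G(10) = mex({0, 2, 3}) = 1
G(11) = mex({0, 3}) = 1
G(12) = mex({1, 3}) = 0
G(13) = mex({0, 1, 2, 3}) = 4
G(14) = mex({0, 1, 2}) = 3
G(15) = mex({0, 1, 2}) = 3
G(16) = mex({0, 1, 2, 4}) = 3
G(17) = mex({0, 1, 3, 4}) = 2
G(18) = mex({0, 1, 3, 4}) = 2
G(19) = mex({0, 1, 3, 5}) = 2
G(20) = mex({0, 1, 2, 3, 5}) = 4
G(21) = mex({0, 1, 2, 3, 5}) = 4
G(22) = mex({1, 2, 6}) = 0
G(23) = mex({0, 1, 2, 3, 4, 6}) = 5
G(24) = mex({0, 1, 2, 3, 4}) = 5
Therefore G(24) = 5.

5


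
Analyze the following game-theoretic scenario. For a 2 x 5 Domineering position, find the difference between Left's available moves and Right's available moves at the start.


Board is 2 x 5 (rows x cols).
Left (vertical) placements: (rows-1) * cols = 1 * 5 = 5
Right (horizontal) placements: rows * (cols-1) = 2 * 4 = 8
Advantage = Left - Right = 5 - 8 = -3

-3


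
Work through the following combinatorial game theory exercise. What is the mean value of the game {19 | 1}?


Game = {19 | 1}, a switch {a | b} with numbers a > b.
Its thermograph has left wall a - t and right wall b + t, which meet at t = (a - b)/2, where both equal (a + b)/2. So the mast (mean value) is at (a + b)/2.
Mean = (19 + (1))/2 = 20/2 = 10

10


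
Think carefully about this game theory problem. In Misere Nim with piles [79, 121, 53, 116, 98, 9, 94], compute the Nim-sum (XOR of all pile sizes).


We need the XOR (exclusive or) of all pile sizes.
After XOR-ing pile 1 (size 79): 0 XOR 79 = 79
After XOR-ing pile 2 (size 121): 79 XOR 121 = 54
After XOR-ing pile 3 (size 53): 54 XOR 53 = 3
After XOR-ing pile 4 (size 116): 3 XOR 116 = 119
After XOR-ing pile 5 (size 98): 119 XOR 98 = 21
After XOR-ing pile 6 (size 9): 21 XOR 9 = 28
After XOR-ing pile 7 (size 94): 28 XOR 94 = 66
The Nim-value of this position is 66.

66


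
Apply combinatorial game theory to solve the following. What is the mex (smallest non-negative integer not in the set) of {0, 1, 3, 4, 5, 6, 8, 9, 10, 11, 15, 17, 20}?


Set = {0, 1, 3, 4, 5, 6, 8, 9, 10, 11, 15, 17, 20}
0 is in the set.
1 is in the set.
2 is NOT in the set. This is the mex.
mex = 2

2


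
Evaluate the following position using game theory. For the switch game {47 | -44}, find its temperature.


The game is {47 | -44}, a switch {a | b} with numbers a > b.
Cooling {a | b} by t gives {a - t | b + t}, which stops being hot when a - t = b + t, i.e. at t = (a - b)/2. So the temperature of a switch is (a - b)/2.
Temperature = (Left option - Right option) / 2
= (47 - (-44)) / 2
= 91 / 2
= 91/2

91/2


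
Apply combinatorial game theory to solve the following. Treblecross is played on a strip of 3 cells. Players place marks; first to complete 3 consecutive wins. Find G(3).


Treblecross: place X on empty cells; 3-in-a-row wins.
Playing within two cells of an existing X lets the opponent win at once, so sensible play treats the cells i-2..i+2 around each X as dead. The player left with no safe cell loses, so this is a normal-play take-away game on strips of safe cells.
Placing X at cell i (0-indexed) of a strip of k safe cells leaves independent strips of sizes max(0, i-2) and max(0, k-i-3). Hence G(k) = mex{ G(max(0,i-2)) XOR G(max(0,k-i-3)) : 0 <= i < k }, with G(0) = 0.
G(1): splits (0,0):0^0=0 -> mex({0}) = 1
G(2): splits (0,0):0^0=0 -> mex({0}) = 1
G(3): splits (0,0):0^0=0 -> mex({0}) = 1
Therefore G(3) = 1.

1


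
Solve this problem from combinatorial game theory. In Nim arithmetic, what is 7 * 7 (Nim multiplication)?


Nim multiplication is bilinear over XOR: (u XOR v) * w = (u*w) XOR (v*w).
So we split each operand into its bit components and XOR the pairwise Nim products.
7 = 1 + 2 + 4 (as XOR of powers of 2).
7 = 1 + 2 + 4 (as XOR of powers of 2).
Using the standard Nim-product table on single bits:
  2*2 = 3,   2*4 = 8,   2*8 = 12,
  4*4 = 6,   4*8 = 11,  8*8 = 13,
and  1*x = x (identity), k*l = l*k (commutative).
Pairwise Nim products:
  1 * 1 = 1
  1 * 2 = 2
  1 * 4 = 4
  2 * 1 = 2
  2 * 2 = 3
  2 * 4 = 8
  4 * 1 = 4
  4 * 2 = 8
  4 * 4 = 6
XOR them: 1 XOR 2 XOR 4 XOR 2 XOR 3 XOR 8 XOR 4 XOR 8 XOR 6 = 4.
Result: 7 * 7 = 4 (in Nim).

4


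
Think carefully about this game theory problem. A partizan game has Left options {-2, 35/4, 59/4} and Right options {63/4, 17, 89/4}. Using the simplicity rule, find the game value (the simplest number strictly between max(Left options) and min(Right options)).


Left options: {-2, 35/4, 59/4}, max = 59/4
Right options: {63/4, 17, 89/4}, min = 63/4
All options are numbers and max(Left) < min(Right), so by the simplicity theorem the value is the simplest (earliest-born) number strictly between 59/4 and 63/4.
The only integer strictly between 59/4 and 63/4 is 15.
No non-integer in the interval can be simpler: if x is a non-integer in the interval, then floor(x) or ceil(x) also lies in the interval (the interval contains an integer), and both are proper prefixes of x's sign expansion, i.e. born earlier. So the game value is 15.
Game value = 15

15


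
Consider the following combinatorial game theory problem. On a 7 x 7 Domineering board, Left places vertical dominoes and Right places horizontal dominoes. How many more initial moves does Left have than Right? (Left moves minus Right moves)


Board is 7 x 7 (rows x cols).
Left (vertical) placements: (rows-1) * cols = 6 * 7 = 42
Right (horizontal) placements: rows * (cols-1) = 7 * 6 = 42
Advantage = Left - Right = 42 - 42 = 0

0


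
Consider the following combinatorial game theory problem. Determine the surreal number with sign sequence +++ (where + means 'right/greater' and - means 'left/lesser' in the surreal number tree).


Sign expansion: +++
Rule: track bounds (lo, hi), initially (-inf, +inf). On '+', the current value becomes lo and we move to the simplest number in (value, hi): value + 1 if hi = +inf, otherwise the midpoint (value + hi)/2. On '-', the current value becomes hi and we move to value - 1 if lo = -inf, otherwise the midpoint (lo + value)/2.
Start at 0.
Step 1: sign = +, move right. Bounds: (0, +inf). Value = 1
Step 2: sign = +, move right. Bounds: (1, +inf). Value = 2
Step 3: sign = +, move right. Bounds: (2, +inf). Value = 3
The surreal number with sign expansion +++ is 3.

3


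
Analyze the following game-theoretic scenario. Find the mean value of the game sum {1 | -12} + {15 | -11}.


G1 = {1 | -12}, G2 = {15 | -11}
Each is a switch {a | b} with numbers a > b; its mean value is (a + b)/2, and mean value is additive over game sums: m(G1 + G2) = m(G1) + m(G2).
Mean of G1 = (1 + (-12))/2 = -11/2 = -11/2
Mean of G2 = (15 + (-11))/2 = 4/2 = 2
Mean of G1 + G2 = -11/2 + 2 = -7/2

-7/2


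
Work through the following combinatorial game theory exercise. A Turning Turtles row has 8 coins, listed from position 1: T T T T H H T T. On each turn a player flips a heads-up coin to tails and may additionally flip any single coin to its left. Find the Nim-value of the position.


Coins: T T T T H H T T
Key fact: a single head at position k behaves exactly like a Nim heap of size k (turning it to T and optionally flipping a coin at j < k corresponds to moving the heap from k to j, or to 0), and heads combine as a disjunctive sum (two heads at the same place would cancel, matching j XOR j = 0). So the Nim-value is the XOR of the 1-indexed positions of the heads.
Face-up positions (1-indexed): [5, 6]
XOR 0 with 5: 0 XOR 5 = 5
XOR 5 with 6: 5 XOR 6 = 3
Nim-value = 3

3


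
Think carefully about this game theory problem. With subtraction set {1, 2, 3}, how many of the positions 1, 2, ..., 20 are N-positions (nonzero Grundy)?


Subtraction set S = {1, 2, 3}, so G(n) = n mod 4.
G(n) = 0 when n is a multiple of 4.
Multiples of 4 in [1, 20]: 5
N-positions (nonzero Grundy) = 20 - 5 = 15

15


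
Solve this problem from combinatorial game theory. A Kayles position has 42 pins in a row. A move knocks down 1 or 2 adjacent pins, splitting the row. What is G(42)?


Kayles: a move removes 1 or 2 adjacent pins from a contiguous row.
Removing pins from a row of k leaves two independent rows (a, b) with a + b = k - 1 (one pin) or a + b = k - 2 (two pins); an end removal gives a = 0.
By Sprague-Grundy, G(k) = mex{ G(a) XOR G(b) } over all these splits. G(0) = 0.
G(1): splits (0,0):0^0=0 -> mex({0}) = 1
G(2): splits (0,1):0^1=1 (0,0):0^0=0 -> mex({0, 1}) = 2
G(3): splits (0,2):0^2=2 (1,1):1^1=0 (0,1):0^1=1 -> mex({0, 1, 2}) = 3
G(4): splits (0,3):0^3=3 (1,2):1^2=3 (0,2):0^2=2 (1,1):1^1=0 -> mex({0, 2, 3}) = 1
G(5): splits (0,4):0^1=1 (1,3):1^3=2 (2,2):2^2=0 (0,3):0^3=3 (1,2):1^2=3 -> mex({0, 1, 2, 3}) = 4
G(6) = mex({0, 1, 2, 4}) = 3
G(7) = mex({0, 1, 3, 4, 5}) = 2
G(8) = mex({0, 2, 3, 5, 6}) = 1
G(9) = mex({0, 1, 2, 3, 6, 7}) = 4
G(10) = mex({0, 1, 3, 4, 5, 7}) = 2
G(11) = mex({0, 1, 2, 3, 4, 5}) = 6
G(12) = mex({0, 1, 2, 3, 5, 6, 7}) = 4
G(13) = mex({0, 2, 3, 4, 6, 7}) = 1
G(14) = mex({0, 1, 4, 5, 6, 7}) = 2
G(15) = mex({0, 1, 2, 3, 4, 5, 6}) = 7
G(16) = mex({0, 2, 3, 5, 6, 7}) = 1
G(17) = mex({0, 1, 2, 3, 5, 6, 7}) = 4
G(18) = mex({0, 1, 2, 4, 5, 6}) = 3
G(19) = mex({0, 1, 3, 4, 5, 7}) = 2
G(20) = mex({0, 2, 3, 4, 5, 6, 7}) = 1
G(21) = mex({0, 1, 2, 3, 5, 6, 7}) = 4
G(22) = mex({0, 1, 2, 3, 4, 5, 7}) = 6
G(23) = mex({0, 1, 2, 3, 4, 5, 6}) = 7
G(24) = mex({0, 1, 2, 3, 5, 6, 7}) = 4
G(25) = mex({0, 2, 3, 4, 6, 7}) = 1
G(26) = mex({0, 1, 3, 4, 5, 6, 7}) = 2
G(27) = mex({0, 1, 2, 3, 4, 5, 6, 7}) = 8
G(28) = mex({0, 1, 2, 3, 4, 6, 7, 8}) = 5
G(29) = mex({0, 1, 2, 3, 5, 6, 7, 8, 9}) = 4
G(30) = mex({0, 1, 2, 3, 4, 5, 6, 9, 10}) = 7
G(31) = mex({0, 1, 3, 4, 5, 7, 10, 11}) = 2
G(32) = mex({0, 2, 3, 4, 5, 6, 7, 9, 11}) = 1
G(33) = mex({0, 1, 2, 3, 4, 5, 6, 7, 9, 12}) = 8
G(34) = mex({0, 1, 2, 3, 4, 5, 7, 8, 11, 12}) = 6
G(35) = mex({0, 1, 2, 3, 4, 5, 6, 8, 9, 10, 11}) = 7
G(36) = mex({0, 1, 2, 3, 5, 6, 7, 9, 10}) = 4
G(37) = mex({0, 2, 3, 4, 6, 7, 9, 10, 11, 12}) = 1
G(38) = mex({0, 1, 3, 4, 5, 6, 7, 9, 10, 11, 12}) = 2
G(39) = mex({0, 1, 2, 4, 5, 6, 7, 9, 10, 12, 14}) = 3
G(40) = mex({0, 2, 3, 4, 6, 7, 11, 12, 14}) = 1
G(41) = mex({0, 1, 2, 3, 5, 6, 7, 9, 10, 11, 12}) = 4
G(42) = mex({0, 1, 2, 3, 4, 5, 6, 9, 10}) = 7
Therefore G(42) = 7.

7


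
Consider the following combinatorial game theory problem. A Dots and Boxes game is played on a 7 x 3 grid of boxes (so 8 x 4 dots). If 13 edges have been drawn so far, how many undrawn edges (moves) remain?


Grid: 7 x 3 boxes, i.e. 8 rows and 4 columns of dots.
Horizontal edges: (rows + 1) * cols = 8 * 3 = 24
Vertical edges: rows * (cols + 1) = 7 * 4 = 28
Total edges: 24 + 28 = 52
Edges drawn: 13
Remaining: 52 - 13 = 39

39


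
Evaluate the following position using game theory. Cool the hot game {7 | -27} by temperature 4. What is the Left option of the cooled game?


Original game: {7 | -27} (a switch {a | b} with a > b).
Cooling by t (for t below the temperature (a - b)/2 = 17) taxes each move by t: {a | b} cooled by t is {a - t | b + t}.
Cooling amount: t = 4
Cooled Left option: 7 - 4 = 3
Cooled Right option: -27 + 4 = -23
Cooled game: {3 | -23}
Left option = 3

3


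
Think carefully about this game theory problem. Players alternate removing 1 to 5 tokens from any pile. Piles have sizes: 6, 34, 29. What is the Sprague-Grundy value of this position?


Subtraction set: {1, 2, 3, 4, 5}
For this subtraction set, G(n) = n mod 6 (period = max + 1 = 6).
Pile 1 (size 6): G(6) = 6 mod 6 = 0
Pile 2 (size 34): G(34) = 34 mod 6 = 4
Pile 3 (size 29): G(29) = 29 mod 6 = 5
Total Grundy value = XOR of all: 0 XOR 4 XOR 5 = 1

1


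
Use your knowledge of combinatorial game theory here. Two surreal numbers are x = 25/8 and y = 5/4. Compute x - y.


x = 25/8, y = 5/4
Converting to common denominator: 8
x = 25/8, y = 10/8
x - y = 25/8 - 5/4 = 15/8

15/8


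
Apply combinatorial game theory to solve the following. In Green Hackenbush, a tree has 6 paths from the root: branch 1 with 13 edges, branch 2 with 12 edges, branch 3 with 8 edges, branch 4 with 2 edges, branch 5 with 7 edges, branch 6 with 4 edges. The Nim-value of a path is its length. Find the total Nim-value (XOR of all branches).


The tree has 6 branches from the ground vertex.
In Green Hackenbush, the Nim-value of a simple path of length k is k.
Branch 1: length 13, Nim-value = 13
Branch 2: length 12, Nim-value = 12
Branch 3: length 8, Nim-value = 8
Branch 4: length 2, Nim-value = 2
Branch 5: length 7, Nim-value = 7
Branch 6: length 4, Nim-value = 4
Total Nim-value = XOR of all branch values:
0 XOR 13 = 13
13 XOR 12 = 1
1 XOR 8 = 9
9 XOR 2 = 11
11 XOR 7 = 12
12 XOR 4 = 8
Nim-value of the tree = 8

8


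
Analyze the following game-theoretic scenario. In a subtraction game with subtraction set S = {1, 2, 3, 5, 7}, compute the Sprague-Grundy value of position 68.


The subtraction set is S = {1, 2, 3, 5, 7}.
G(k) = mex{ G(k - s) : s in S, s <= k }. We compute iteratively: G(0) = 0.
G(1) = mex({0}) = 1
G(2) = mex({0, 1}) = 2
G(3) = mex({0, 1, 2}) = 3
G(4) = mex({1, 2, 3}) = 0
G(5) = mex({0, 2, 3}) = 1
G(6) = mex({0, 1, 3}) = 2
G(7) = mex({0, 1, 2}) = 3
G(8) = mex({1, 2, 3}) = 0
G(9) = mex({0, 2, 3}) = 1
G(10) = mex({0, 1, 3}) = 2
Observe that G(4)..G(10) = 0, 1, 2, 3, 0, 1, 2 repeats G(0)..G(6) = 0, 1, 2, 3, 0, 1, 2.
For k >= max(S) = 7, G(k) is determined by the previous 7 values G(k-7)..G(k-1); a window of 7 consecutive values has recurred shifted by 4, so by induction G(k + 4) = G(k) for all k >= 0: the sequence is periodic from the start with period 4.
One period: G(0..3) = 0, 1, 2, 3.
68 mod 4 = 0, so G(68) = G(0) = 0.

0


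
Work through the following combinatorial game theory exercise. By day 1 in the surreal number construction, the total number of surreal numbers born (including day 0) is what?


Day 0: {|} = 0 is born. Count = 1.
Day n: the number of surreal numbers born by day n is 2^(n+1) - 1.
By day 0: 2^1 - 1 = 1
By day 1: 2^2 - 1 = 3
By day 1: 3 surreal numbers.

3


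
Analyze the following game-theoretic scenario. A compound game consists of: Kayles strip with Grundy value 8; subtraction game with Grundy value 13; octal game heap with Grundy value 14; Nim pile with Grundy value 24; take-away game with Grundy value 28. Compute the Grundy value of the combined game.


By the Sprague-Grundy theorem, the Grundy value of a sum of games is the XOR of individual Grundy values.
Kayles strip: Grundy value = 8. Running XOR: 0 XOR 8 = 8
subtraction game: Grundy value = 13. Running XOR: 8 XOR 13 = 5
octal game heap: Grundy value = 14. Running XOR: 5 XOR 14 = 11
Nim pile: Grundy value = 24. Running XOR: 11 XOR 24 = 19
take-away game: Grundy value = 28. Running XOR: 19 XOR 28 = 15
The combined Grundy value is 15.

15


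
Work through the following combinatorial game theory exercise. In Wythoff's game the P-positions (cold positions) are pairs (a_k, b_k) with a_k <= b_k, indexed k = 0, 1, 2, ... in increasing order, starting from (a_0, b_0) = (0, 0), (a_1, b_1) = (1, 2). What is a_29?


By Wythoff's theorem, a_k = floor(k * phi) and b_k = floor(k * phi^2) = a_k + k, where phi = (1 + sqrt(5))/2 is the golden ratio.
phi = (1 + sqrt(5))/2 = 1.618034
k = 29
k * phi = 29 * 1.618034 = 46.922986
a_29 = floor(k * phi) = 46

46


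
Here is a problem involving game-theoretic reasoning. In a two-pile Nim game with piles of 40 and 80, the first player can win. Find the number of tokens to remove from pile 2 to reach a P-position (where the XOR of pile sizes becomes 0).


Piles: 40 and 80
Current XOR: 40 XOR 80 = 120 (non-zero, so this is an N-position).
To make the XOR zero, we need to find a move that balances the piles.
For pile 2 (size 80): target = 80 XOR 120 = 40
We reduce pile 2 from 80 to 40.
Tokens removed: 80 - 40 = 40
Verification: 40 XOR 40 = 0

40


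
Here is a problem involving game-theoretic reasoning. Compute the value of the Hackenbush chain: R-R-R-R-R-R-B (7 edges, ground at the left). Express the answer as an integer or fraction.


Edges (from ground): R-R-R-R-R-R-B
By Berlekamp's sign-expansion rule, a Blue-Red Hackenbush stalk has the value of the surreal number whose sign sequence is the edge sequence with B -> + and R -> -.
Sign sequence: ------+
Trace the sign expansion in the surreal number tree, starting from 0:
Edge 1: R (sign -) -> bounds (-inf, 0), value = -1
Edge 2: R (sign -) -> bounds (-inf, -1), value = -2
Edge 3: R (sign -) -> bounds (-inf, -2), value = -3
Edge 4: R (sign -) -> bounds (-inf, -3), value = -4
Edge 5: R (sign -) -> bounds (-inf, -4), value = -5
Edge 6: R (sign -) -> bounds (-inf, -5), value = -6
Edge 7: B (sign +) -> bounds (-6, -5), value = -11/2
Game value = -11/2

-11/2


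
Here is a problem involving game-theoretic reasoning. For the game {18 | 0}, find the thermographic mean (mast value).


Game = {18 | 0}, a switch {a | b} with numbers a > b.
Its thermograph has left wall a - t and right wall b + t, which meet at t = (a - b)/2, where both equal (a + b)/2. So the mast (mean value) is at (a + b)/2.
Mean = (18 + (0))/2 = 18/2 = 9

9


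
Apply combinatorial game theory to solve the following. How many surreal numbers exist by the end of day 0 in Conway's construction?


Day 0: {|} = 0 is born. Count = 1.
Day n: the number of surreal numbers born by day n is 2^(n+1) - 1.
By day 0: 2^1 - 1 = 1
By day 0: 1 surreal numbers.

1


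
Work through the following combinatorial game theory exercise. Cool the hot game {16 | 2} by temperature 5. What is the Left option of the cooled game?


Original game: {16 | 2} (a switch {a | b} with a > b).
Cooling by t (for t below the temperature (a - b)/2 = 7) taxes each move by t: {a | b} cooled by t is {a - t | b + t}.
Cooling amount: t = 5
Cooled Left option: 16 - 5 = 11
Cooled Right option: 2 + 5 = 7
Cooled game: {11 | 7}
Left option = 11

11


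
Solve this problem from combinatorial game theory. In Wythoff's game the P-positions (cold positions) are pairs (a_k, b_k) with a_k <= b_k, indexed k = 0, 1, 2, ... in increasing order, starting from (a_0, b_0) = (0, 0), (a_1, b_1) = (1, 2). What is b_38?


By Wythoff's theorem, a_k = floor(k * phi) and b_k = floor(k * phi^2) = a_k + k, where phi = (1 + sqrt(5))/2 is the golden ratio.
phi = (1 + sqrt(5))/2 = 1.618034
phi^2 = phi + 1 = 2.618034
k = 38
k * phi^2 = 38 * 2.618034 = 99.485292
b_38 = floor(k * phi^2) = 99 (check: a_38 + k = 61 + 38 = 99)

99


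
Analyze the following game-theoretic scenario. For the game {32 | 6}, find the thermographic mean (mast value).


Game = {32 | 6}, a switch {a | b} with numbers a > b.
Its thermograph has left wall a - t and right wall b + t, which meet at t = (a - b)/2, where both equal (a + b)/2. So the mast (mean value) is at (a + b)/2.
Mean = (32 + (6))/2 = 38/2 = 19

19


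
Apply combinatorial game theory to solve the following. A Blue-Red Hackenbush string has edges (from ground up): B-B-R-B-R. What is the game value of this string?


Edges (from ground): B-B-R-B-R
By Berlekamp's sign-expansion rule, a Blue-Red Hackenbush stalk has the value of the surreal number whose sign sequence is the edge sequence with B -> + and R -> -.
Sign sequence: ++-+-
Trace the sign expansion in the surreal number tree, starting from 0:
Edge 1: B (sign +) -> bounds (0, +inf), value = 1
Edge 2: B (sign +) -> bounds (1, +inf), value = 2
Edge 3: R (sign -) -> bounds (1, 2), value = 3/2
Edge 4: B (sign +) -> bounds (3/2, 2), value = 7/4
Edge 5: R (sign -) -> bounds (3/2, 7/4), value = 13/8
Game value = 13/8

13/8


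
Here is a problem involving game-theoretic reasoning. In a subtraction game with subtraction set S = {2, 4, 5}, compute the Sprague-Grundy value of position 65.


The subtraction set is S = {2, 4, 5}.
G(k) = mex{ G(k - s) : s in S, s <= k }. We compute iteratively: G(0) = 0.
G(1) = mex({}) = 0
G(2) = mex({0}) = 1
G(3) = mex({0}) = 1
G(4) = mex({0, 1}) = 2
G(5) = mex({0, 1}) = 2
G(6) = mex({0, 1, 2}) = 3
G(7) = mex({1, 2}) = 0
G(8) = mex({1, 2, 3}) = 0
G(9) = mex({0, 2}) = 1
G(10) = mex({0, 2, 3}) = 1
G(11) = mex({0, 1, 3}) = 2
Observe that G(7)..G(11) = 0, 0, 1, 1, 2 repeats G(0)..G(4) = 0, 0, 1, 1, 2.
For k >= max(S) = 5, G(k) is determined by the previous 5 values G(k-5)..G(k-1); a window of 5 consecutive values has recurred shifted by 7, so by induction G(k + 7) = G(k) for all k >= 0: the sequence is periodic from the start with period 7.
One period: G(0..6) = 0, 0, 1, 1, 2, 2, 3.
65 mod 7 = 2, so G(65) = G(2) = 1.

1
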